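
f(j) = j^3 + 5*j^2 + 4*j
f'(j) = 3*j^2 + 10*j + 4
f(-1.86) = 3.42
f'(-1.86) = -4.22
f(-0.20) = -0.61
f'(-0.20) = 2.12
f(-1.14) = 0.46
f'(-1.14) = -3.50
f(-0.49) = -0.88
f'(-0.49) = -0.18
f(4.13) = 172.25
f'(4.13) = 96.47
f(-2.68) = 5.94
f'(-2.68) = -1.25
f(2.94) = 80.39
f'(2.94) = 59.33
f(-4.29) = -4.09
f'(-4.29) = 16.31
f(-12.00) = -1056.00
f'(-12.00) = 316.00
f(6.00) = 420.00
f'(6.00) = 172.00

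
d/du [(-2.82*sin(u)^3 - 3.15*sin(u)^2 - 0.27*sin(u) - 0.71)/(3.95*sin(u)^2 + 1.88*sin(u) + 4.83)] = (-11.139*sin(u)^4 - 10.6032*sin(u)^3 - 45.7173*sin(u)^2 - 24.82*sin(u) + 0.0306999999999997)*cos(u)/(15.6025*sin(u)^4 + 14.852*sin(u)^3 + 41.6914*sin(u)^2 + 18.1608*sin(u) + 23.3289)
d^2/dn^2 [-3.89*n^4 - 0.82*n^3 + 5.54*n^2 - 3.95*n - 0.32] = -46.68*n^2 - 4.92*n + 11.08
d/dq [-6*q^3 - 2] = -18*q^2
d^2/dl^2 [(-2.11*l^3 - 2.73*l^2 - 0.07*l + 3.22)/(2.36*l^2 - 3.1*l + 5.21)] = (1.4210854715202e-14*l^5 - 2.1316282072803e-14*l^4 - 29.391872*l^3 + 513.47826*l^2 - 479.825274*l - 167.76319)/(13.144256*l^6 - 51.79728*l^5 + 155.091648*l^4 - 258.48916*l^3 + 342.384528*l^2 - 252.44013*l + 141.420761)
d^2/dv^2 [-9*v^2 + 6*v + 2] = -18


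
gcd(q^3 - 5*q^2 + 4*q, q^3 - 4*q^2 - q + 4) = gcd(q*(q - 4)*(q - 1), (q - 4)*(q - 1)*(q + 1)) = q^2 - 5*q + 4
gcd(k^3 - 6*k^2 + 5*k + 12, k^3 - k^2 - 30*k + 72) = k^2 - 7*k + 12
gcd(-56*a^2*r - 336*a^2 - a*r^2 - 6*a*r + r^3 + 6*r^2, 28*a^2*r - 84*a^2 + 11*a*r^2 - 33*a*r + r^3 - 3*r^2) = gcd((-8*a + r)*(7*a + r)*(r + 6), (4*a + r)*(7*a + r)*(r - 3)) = 7*a + r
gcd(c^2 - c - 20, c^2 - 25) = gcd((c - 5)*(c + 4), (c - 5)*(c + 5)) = c - 5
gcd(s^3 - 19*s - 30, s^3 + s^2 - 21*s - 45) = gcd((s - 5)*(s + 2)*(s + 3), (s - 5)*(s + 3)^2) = s^2 - 2*s - 15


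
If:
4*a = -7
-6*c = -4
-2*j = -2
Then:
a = -7/4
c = 2/3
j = 1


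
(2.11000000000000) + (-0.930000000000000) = 1.18000000000000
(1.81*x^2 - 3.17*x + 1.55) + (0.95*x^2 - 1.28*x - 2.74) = 2.76*x^2 - 4.45*x - 1.19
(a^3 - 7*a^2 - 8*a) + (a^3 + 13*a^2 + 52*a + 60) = 2*a^3 + 6*a^2 + 44*a + 60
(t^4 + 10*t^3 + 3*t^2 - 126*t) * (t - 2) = t^5 + 8*t^4 - 17*t^3 - 132*t^2 + 252*t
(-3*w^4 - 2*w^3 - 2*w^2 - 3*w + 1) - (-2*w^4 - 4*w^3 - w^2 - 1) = -w^4 + 2*w^3 - w^2 - 3*w + 2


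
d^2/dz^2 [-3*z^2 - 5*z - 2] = -6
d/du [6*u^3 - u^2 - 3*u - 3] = 18*u^2 - 2*u - 3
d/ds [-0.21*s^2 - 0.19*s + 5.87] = -0.42*s - 0.19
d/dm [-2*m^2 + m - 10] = 1 - 4*m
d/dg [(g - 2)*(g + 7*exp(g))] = g + (g - 2)*(7*exp(g) + 1) + 7*exp(g)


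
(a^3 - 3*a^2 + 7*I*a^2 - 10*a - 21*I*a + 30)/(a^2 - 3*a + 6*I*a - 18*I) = (a^2 + 7*I*a - 10)/(a + 6*I)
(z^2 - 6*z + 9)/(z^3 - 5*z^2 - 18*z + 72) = (z - 3)/(z^2 - 2*z - 24)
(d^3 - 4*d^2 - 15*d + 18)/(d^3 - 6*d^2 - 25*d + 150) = (d^2 + 2*d - 3)/(d^2 - 25)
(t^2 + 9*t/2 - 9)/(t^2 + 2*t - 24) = (t - 3/2)/(t - 4)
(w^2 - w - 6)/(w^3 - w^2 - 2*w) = (-w^2 + w + 6)/(w*(-w^2 + w + 2))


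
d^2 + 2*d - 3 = (d - 1)*(d + 3)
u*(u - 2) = u^2 - 2*u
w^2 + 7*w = w*(w + 7)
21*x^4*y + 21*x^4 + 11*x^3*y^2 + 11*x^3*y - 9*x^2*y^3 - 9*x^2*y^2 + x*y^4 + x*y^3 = (-7*x + y)*(-3*x + y)*(x + y)*(x*y + x)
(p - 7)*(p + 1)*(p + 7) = p^3 + p^2 - 49*p - 49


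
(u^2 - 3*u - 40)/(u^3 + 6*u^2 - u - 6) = (u^2 - 3*u - 40)/(u^3 + 6*u^2 - u - 6)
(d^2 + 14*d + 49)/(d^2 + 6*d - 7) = (d + 7)/(d - 1)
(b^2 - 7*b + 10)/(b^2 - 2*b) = (b - 5)/b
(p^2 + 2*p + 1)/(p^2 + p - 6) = (p^2 + 2*p + 1)/(p^2 + p - 6)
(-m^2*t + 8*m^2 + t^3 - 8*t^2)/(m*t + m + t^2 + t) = (-m*t + 8*m + t^2 - 8*t)/(t + 1)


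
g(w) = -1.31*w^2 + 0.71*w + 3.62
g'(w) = 0.71 - 2.62*w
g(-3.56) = -15.51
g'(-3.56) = 10.04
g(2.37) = -2.06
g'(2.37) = -5.50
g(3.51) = -10.03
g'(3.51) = -8.49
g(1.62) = 1.33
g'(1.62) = -3.53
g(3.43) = -9.36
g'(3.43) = -8.28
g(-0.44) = 3.05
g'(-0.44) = 1.86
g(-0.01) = 3.61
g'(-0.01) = 0.74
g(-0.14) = 3.49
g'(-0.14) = 1.08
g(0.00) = 3.62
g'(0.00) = 0.71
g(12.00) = -176.50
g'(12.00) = -30.73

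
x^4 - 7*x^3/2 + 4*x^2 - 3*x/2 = x*(x - 3/2)*(x - 1)^2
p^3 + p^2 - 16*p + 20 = (p - 2)^2*(p + 5)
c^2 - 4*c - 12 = (c - 6)*(c + 2)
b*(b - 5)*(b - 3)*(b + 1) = b^4 - 7*b^3 + 7*b^2 + 15*b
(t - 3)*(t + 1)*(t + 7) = t^3 + 5*t^2 - 17*t - 21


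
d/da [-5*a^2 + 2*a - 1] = 2 - 10*a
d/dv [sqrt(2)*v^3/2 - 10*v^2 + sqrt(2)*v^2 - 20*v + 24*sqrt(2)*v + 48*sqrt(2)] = 3*sqrt(2)*v^2/2 - 20*v + 2*sqrt(2)*v - 20 + 24*sqrt(2)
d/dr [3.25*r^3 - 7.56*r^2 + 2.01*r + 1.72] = 9.75*r^2 - 15.12*r + 2.01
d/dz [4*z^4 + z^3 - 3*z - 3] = 16*z^3 + 3*z^2 - 3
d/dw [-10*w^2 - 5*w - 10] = -20*w - 5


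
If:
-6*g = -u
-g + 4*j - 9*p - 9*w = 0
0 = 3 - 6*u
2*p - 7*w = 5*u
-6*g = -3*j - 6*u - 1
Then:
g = 1/12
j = -7/6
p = -43/324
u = 1/2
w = -32/81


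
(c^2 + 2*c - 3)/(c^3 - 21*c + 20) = (c + 3)/(c^2 + c - 20)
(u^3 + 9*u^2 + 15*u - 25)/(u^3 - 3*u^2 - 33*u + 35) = (u + 5)/(u - 7)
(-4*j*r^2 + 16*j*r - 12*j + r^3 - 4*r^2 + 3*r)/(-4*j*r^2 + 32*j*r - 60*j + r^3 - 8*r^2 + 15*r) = (r - 1)/(r - 5)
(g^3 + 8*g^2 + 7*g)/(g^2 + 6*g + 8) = g*(g^2 + 8*g + 7)/(g^2 + 6*g + 8)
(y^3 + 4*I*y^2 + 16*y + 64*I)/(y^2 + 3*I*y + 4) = (y^2 + 16)/(y - I)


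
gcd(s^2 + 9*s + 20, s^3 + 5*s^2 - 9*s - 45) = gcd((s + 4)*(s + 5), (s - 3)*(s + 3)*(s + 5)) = s + 5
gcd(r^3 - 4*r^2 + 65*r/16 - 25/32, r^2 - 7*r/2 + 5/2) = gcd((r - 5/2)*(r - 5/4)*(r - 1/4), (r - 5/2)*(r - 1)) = r - 5/2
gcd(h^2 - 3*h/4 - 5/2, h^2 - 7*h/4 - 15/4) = h + 5/4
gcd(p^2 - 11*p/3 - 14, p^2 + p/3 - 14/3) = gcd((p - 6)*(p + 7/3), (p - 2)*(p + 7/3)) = p + 7/3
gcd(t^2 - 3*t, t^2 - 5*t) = t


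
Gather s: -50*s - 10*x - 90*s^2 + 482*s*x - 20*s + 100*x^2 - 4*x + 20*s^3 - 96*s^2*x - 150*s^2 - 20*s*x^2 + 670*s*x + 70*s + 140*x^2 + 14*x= 20*s^3 + s^2*(-96*x - 240) + s*(-20*x^2 + 1152*x) + 240*x^2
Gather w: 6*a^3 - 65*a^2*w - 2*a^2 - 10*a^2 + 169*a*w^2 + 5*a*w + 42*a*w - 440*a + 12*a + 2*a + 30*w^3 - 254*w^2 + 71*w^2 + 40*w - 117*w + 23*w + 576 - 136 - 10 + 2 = 6*a^3 - 12*a^2 - 426*a + 30*w^3 + w^2*(169*a - 183) + w*(-65*a^2 + 47*a - 54) + 432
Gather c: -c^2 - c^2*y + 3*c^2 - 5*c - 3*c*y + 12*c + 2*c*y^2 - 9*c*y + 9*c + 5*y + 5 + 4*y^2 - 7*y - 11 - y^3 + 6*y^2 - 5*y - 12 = c^2*(2 - y) + c*(2*y^2 - 12*y + 16) - y^3 + 10*y^2 - 7*y - 18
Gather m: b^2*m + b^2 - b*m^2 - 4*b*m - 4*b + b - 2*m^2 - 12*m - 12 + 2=b^2 - 3*b + m^2*(-b - 2) + m*(b^2 - 4*b - 12) - 10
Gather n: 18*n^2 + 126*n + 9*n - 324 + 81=18*n^2 + 135*n - 243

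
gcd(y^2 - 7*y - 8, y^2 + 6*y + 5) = y + 1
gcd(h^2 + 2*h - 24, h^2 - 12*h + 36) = 1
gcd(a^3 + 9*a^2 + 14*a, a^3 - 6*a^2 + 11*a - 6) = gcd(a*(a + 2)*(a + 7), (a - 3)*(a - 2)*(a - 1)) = 1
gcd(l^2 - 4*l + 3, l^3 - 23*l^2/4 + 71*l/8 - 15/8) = l - 3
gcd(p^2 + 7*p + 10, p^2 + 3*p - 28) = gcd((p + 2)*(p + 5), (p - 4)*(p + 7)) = 1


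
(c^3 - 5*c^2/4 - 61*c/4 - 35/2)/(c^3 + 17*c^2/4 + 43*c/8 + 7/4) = 2*(c - 5)/(2*c + 1)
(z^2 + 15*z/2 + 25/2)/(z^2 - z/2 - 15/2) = (z + 5)/(z - 3)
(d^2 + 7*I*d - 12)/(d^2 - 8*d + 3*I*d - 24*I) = (d + 4*I)/(d - 8)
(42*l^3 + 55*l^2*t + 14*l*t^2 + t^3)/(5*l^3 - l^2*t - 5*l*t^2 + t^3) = (42*l^2 + 13*l*t + t^2)/(5*l^2 - 6*l*t + t^2)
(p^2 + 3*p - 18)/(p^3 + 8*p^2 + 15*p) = (p^2 + 3*p - 18)/(p*(p^2 + 8*p + 15))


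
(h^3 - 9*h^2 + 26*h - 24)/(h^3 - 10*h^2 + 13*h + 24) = (h^2 - 6*h + 8)/(h^2 - 7*h - 8)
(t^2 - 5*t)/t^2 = (t - 5)/t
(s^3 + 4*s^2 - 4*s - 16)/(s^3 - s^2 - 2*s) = (s^2 + 6*s + 8)/(s*(s + 1))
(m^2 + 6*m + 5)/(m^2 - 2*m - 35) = (m + 1)/(m - 7)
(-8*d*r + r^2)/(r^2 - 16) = r*(-8*d + r)/(r^2 - 16)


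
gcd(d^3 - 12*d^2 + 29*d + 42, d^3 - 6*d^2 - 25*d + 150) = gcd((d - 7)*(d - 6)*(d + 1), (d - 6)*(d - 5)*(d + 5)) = d - 6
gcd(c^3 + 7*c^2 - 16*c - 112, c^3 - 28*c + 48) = c - 4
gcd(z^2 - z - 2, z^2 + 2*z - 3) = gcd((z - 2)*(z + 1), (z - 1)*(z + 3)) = 1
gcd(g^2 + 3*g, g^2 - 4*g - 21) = g + 3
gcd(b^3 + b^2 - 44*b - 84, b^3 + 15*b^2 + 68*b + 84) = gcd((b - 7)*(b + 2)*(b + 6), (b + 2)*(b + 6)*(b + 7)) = b^2 + 8*b + 12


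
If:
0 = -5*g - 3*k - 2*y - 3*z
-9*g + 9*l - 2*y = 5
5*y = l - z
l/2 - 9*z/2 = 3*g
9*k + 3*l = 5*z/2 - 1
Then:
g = 1073/5781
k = -161/423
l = 1498/1927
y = 314/1927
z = -72/1927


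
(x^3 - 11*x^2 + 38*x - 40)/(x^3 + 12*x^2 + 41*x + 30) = (x^3 - 11*x^2 + 38*x - 40)/(x^3 + 12*x^2 + 41*x + 30)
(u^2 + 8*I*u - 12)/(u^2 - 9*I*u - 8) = (-u^2 - 8*I*u + 12)/(-u^2 + 9*I*u + 8)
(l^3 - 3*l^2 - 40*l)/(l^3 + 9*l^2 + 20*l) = (l - 8)/(l + 4)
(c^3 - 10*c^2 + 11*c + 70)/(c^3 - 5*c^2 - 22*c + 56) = (c^2 - 3*c - 10)/(c^2 + 2*c - 8)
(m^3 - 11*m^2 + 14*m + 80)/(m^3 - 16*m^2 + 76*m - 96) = (m^2 - 3*m - 10)/(m^2 - 8*m + 12)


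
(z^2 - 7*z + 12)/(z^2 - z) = (z^2 - 7*z + 12)/(z*(z - 1))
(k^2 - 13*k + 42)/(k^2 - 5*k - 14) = (k - 6)/(k + 2)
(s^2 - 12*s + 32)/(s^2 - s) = (s^2 - 12*s + 32)/(s*(s - 1))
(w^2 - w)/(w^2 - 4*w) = (w - 1)/(w - 4)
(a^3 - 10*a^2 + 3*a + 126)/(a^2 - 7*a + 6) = (a^2 - 4*a - 21)/(a - 1)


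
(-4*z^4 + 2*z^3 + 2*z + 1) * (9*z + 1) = -36*z^5 + 14*z^4 + 2*z^3 + 18*z^2 + 11*z + 1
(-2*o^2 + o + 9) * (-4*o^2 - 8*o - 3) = 8*o^4 + 12*o^3 - 38*o^2 - 75*o - 27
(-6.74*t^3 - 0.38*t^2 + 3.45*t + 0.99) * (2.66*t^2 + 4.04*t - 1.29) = -17.9284*t^5 - 28.2404*t^4 + 16.3364*t^3 + 17.0616*t^2 - 0.450900000000001*t - 1.2771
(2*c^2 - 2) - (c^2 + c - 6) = c^2 - c + 4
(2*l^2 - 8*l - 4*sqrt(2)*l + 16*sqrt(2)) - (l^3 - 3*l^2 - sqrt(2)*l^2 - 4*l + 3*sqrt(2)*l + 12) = -l^3 + sqrt(2)*l^2 + 5*l^2 - 7*sqrt(2)*l - 4*l - 12 + 16*sqrt(2)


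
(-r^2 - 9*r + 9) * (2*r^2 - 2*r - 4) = -2*r^4 - 16*r^3 + 40*r^2 + 18*r - 36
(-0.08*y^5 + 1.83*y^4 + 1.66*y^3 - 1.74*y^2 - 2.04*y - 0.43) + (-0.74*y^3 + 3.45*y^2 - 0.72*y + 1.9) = -0.08*y^5 + 1.83*y^4 + 0.92*y^3 + 1.71*y^2 - 2.76*y + 1.47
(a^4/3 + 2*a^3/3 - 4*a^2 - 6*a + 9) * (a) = a^5/3 + 2*a^4/3 - 4*a^3 - 6*a^2 + 9*a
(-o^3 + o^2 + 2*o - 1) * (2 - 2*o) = 2*o^4 - 4*o^3 - 2*o^2 + 6*o - 2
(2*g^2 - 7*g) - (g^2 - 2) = g^2 - 7*g + 2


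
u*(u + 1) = u^2 + u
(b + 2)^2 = b^2 + 4*b + 4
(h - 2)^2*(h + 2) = h^3 - 2*h^2 - 4*h + 8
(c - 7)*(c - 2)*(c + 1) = c^3 - 8*c^2 + 5*c + 14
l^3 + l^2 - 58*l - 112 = (l - 8)*(l + 2)*(l + 7)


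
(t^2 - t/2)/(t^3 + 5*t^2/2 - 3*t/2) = 1/(t + 3)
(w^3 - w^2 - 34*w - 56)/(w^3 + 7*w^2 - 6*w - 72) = (w^2 - 5*w - 14)/(w^2 + 3*w - 18)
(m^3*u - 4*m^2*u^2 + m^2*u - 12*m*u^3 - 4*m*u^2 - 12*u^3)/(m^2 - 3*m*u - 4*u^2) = u*(-m^3 + 4*m^2*u - m^2 + 12*m*u^2 + 4*m*u + 12*u^2)/(-m^2 + 3*m*u + 4*u^2)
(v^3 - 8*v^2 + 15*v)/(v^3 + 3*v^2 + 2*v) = (v^2 - 8*v + 15)/(v^2 + 3*v + 2)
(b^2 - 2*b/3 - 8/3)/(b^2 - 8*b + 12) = (b + 4/3)/(b - 6)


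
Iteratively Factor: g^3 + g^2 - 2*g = (g)*(g^2 + g - 2) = g*(g + 2)*(g - 1)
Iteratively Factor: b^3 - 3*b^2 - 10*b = (b + 2)*(b^2 - 5*b) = (b - 5)*(b + 2)*(b)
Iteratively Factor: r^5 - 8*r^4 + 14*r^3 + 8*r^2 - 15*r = (r - 5)*(r^4 - 3*r^3 - r^2 + 3*r) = (r - 5)*(r - 1)*(r^3 - 2*r^2 - 3*r) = (r - 5)*(r - 1)*(r + 1)*(r^2 - 3*r) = r*(r - 5)*(r - 1)*(r + 1)*(r - 3)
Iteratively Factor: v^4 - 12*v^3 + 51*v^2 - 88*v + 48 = (v - 1)*(v^3 - 11*v^2 + 40*v - 48) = (v - 4)*(v - 1)*(v^2 - 7*v + 12) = (v - 4)*(v - 3)*(v - 1)*(v - 4)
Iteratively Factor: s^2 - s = (s)*(s - 1)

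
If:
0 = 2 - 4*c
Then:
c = 1/2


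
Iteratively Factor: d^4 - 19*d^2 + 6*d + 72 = (d - 3)*(d^3 + 3*d^2 - 10*d - 24) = (d - 3)*(d + 4)*(d^2 - d - 6) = (d - 3)*(d + 2)*(d + 4)*(d - 3)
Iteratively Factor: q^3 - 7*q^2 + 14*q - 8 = (q - 1)*(q^2 - 6*q + 8) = (q - 2)*(q - 1)*(q - 4)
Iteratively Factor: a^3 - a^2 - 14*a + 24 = (a - 2)*(a^2 + a - 12) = (a - 3)*(a - 2)*(a + 4)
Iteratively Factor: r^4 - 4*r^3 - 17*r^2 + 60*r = (r - 5)*(r^3 + r^2 - 12*r) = r*(r - 5)*(r^2 + r - 12) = r*(r - 5)*(r - 3)*(r + 4)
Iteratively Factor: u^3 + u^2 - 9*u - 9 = (u + 3)*(u^2 - 2*u - 3) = (u - 3)*(u + 3)*(u + 1)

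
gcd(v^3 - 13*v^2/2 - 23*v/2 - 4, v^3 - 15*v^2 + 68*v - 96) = v - 8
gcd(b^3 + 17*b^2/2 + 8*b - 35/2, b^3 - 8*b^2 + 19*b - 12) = b - 1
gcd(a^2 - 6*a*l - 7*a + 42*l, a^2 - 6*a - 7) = a - 7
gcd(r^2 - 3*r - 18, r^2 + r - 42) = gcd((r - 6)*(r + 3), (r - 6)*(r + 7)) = r - 6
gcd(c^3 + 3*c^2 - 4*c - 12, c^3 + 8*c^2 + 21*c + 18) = c^2 + 5*c + 6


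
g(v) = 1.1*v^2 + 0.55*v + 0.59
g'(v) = 2.2*v + 0.55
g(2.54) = 9.08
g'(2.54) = 6.14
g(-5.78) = 34.16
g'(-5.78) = -12.17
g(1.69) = 4.66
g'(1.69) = 4.27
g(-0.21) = 0.52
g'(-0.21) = 0.09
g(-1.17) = 1.45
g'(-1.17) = -2.02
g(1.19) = 2.80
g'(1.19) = 3.17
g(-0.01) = 0.58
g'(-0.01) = 0.53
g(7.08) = 59.62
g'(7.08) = 16.13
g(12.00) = 165.59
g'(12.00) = 26.95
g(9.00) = 94.64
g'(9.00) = 20.35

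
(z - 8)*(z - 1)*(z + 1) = z^3 - 8*z^2 - z + 8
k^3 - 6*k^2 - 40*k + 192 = (k - 8)*(k - 4)*(k + 6)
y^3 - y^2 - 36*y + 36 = (y - 6)*(y - 1)*(y + 6)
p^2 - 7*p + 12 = (p - 4)*(p - 3)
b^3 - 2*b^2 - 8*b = b*(b - 4)*(b + 2)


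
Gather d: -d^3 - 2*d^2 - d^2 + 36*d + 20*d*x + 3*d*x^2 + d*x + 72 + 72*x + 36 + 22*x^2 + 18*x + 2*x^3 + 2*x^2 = -d^3 - 3*d^2 + d*(3*x^2 + 21*x + 36) + 2*x^3 + 24*x^2 + 90*x + 108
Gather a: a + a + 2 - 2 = 2*a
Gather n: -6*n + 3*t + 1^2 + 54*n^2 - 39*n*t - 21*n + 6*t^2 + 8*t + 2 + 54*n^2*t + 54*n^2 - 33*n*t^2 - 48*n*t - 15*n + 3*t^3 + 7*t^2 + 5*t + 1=n^2*(54*t + 108) + n*(-33*t^2 - 87*t - 42) + 3*t^3 + 13*t^2 + 16*t + 4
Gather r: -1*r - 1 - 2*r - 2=-3*r - 3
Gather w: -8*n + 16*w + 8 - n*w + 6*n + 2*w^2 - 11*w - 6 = -2*n + 2*w^2 + w*(5 - n) + 2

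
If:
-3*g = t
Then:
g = -t/3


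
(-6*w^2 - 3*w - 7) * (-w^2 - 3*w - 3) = 6*w^4 + 21*w^3 + 34*w^2 + 30*w + 21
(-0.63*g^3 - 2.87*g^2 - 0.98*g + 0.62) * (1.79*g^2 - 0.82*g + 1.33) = -1.1277*g^5 - 4.6207*g^4 - 0.2387*g^3 - 1.9037*g^2 - 1.8118*g + 0.8246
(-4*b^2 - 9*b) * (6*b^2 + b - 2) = -24*b^4 - 58*b^3 - b^2 + 18*b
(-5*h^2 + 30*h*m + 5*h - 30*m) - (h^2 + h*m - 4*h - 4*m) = -6*h^2 + 29*h*m + 9*h - 26*m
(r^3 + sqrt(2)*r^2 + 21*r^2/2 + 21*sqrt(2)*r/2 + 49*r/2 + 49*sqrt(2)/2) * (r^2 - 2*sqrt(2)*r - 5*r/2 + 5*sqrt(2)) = r^5 - sqrt(2)*r^4 + 8*r^4 - 8*sqrt(2)*r^3 - 23*r^3/4 - 373*r^2/4 + 7*sqrt(2)*r^2/4 + 7*r + 245*sqrt(2)*r/4 + 245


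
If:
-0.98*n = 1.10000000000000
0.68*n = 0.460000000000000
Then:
No Solution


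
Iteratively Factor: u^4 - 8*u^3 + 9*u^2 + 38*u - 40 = (u + 2)*(u^3 - 10*u^2 + 29*u - 20) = (u - 1)*(u + 2)*(u^2 - 9*u + 20) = (u - 5)*(u - 1)*(u + 2)*(u - 4)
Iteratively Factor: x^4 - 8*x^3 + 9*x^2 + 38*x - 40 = (x - 1)*(x^3 - 7*x^2 + 2*x + 40) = (x - 5)*(x - 1)*(x^2 - 2*x - 8) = (x - 5)*(x - 1)*(x + 2)*(x - 4)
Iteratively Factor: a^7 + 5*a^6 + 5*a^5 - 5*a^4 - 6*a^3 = (a)*(a^6 + 5*a^5 + 5*a^4 - 5*a^3 - 6*a^2) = a^2*(a^5 + 5*a^4 + 5*a^3 - 5*a^2 - 6*a) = a^2*(a - 1)*(a^4 + 6*a^3 + 11*a^2 + 6*a) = a^2*(a - 1)*(a + 3)*(a^3 + 3*a^2 + 2*a) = a^2*(a - 1)*(a + 2)*(a + 3)*(a^2 + a) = a^2*(a - 1)*(a + 1)*(a + 2)*(a + 3)*(a)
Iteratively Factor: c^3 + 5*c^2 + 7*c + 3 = (c + 3)*(c^2 + 2*c + 1) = (c + 1)*(c + 3)*(c + 1)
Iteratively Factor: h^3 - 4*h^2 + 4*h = (h - 2)*(h^2 - 2*h) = h*(h - 2)*(h - 2)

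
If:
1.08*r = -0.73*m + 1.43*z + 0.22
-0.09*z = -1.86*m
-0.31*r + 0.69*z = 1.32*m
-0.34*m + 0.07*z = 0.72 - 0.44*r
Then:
No Solution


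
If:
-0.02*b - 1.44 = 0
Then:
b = -72.00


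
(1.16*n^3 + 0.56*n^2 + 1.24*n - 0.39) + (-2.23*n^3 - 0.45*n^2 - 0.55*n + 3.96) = -1.07*n^3 + 0.11*n^2 + 0.69*n + 3.57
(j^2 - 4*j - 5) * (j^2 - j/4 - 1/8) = j^4 - 17*j^3/4 - 33*j^2/8 + 7*j/4 + 5/8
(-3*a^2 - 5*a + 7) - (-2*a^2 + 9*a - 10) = -a^2 - 14*a + 17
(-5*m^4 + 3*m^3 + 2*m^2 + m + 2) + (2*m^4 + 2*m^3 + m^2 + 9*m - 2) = -3*m^4 + 5*m^3 + 3*m^2 + 10*m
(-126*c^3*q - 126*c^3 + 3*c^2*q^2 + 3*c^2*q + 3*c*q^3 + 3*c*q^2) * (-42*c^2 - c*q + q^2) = 5292*c^5*q + 5292*c^5 - 255*c^3*q^3 - 255*c^3*q^2 + 3*c*q^5 + 3*c*q^4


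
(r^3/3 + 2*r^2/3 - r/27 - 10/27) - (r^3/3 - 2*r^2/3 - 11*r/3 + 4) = 4*r^2/3 + 98*r/27 - 118/27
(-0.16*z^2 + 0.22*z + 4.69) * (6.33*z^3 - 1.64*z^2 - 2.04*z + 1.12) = -1.0128*z^5 + 1.655*z^4 + 29.6533*z^3 - 8.3196*z^2 - 9.3212*z + 5.2528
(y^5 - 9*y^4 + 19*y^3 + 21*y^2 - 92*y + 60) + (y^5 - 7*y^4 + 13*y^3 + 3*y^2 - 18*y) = 2*y^5 - 16*y^4 + 32*y^3 + 24*y^2 - 110*y + 60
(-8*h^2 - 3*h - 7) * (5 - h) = 8*h^3 - 37*h^2 - 8*h - 35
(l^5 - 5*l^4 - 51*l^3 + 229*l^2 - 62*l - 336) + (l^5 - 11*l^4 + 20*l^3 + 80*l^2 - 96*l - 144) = 2*l^5 - 16*l^4 - 31*l^3 + 309*l^2 - 158*l - 480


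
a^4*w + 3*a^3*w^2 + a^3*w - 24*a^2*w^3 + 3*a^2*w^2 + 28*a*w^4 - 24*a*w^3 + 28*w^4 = (a - 2*w)^2*(a + 7*w)*(a*w + w)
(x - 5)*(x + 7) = x^2 + 2*x - 35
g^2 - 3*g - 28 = (g - 7)*(g + 4)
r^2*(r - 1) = r^3 - r^2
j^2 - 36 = (j - 6)*(j + 6)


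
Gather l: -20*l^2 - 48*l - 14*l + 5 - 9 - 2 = -20*l^2 - 62*l - 6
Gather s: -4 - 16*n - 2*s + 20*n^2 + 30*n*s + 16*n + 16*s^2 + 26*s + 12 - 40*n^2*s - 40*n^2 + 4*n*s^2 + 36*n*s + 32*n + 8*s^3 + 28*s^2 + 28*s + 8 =-20*n^2 + 32*n + 8*s^3 + s^2*(4*n + 44) + s*(-40*n^2 + 66*n + 52) + 16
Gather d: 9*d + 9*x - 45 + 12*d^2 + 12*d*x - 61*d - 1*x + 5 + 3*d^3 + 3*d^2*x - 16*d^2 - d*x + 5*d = 3*d^3 + d^2*(3*x - 4) + d*(11*x - 47) + 8*x - 40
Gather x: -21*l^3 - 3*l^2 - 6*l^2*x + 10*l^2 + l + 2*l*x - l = -21*l^3 + 7*l^2 + x*(-6*l^2 + 2*l)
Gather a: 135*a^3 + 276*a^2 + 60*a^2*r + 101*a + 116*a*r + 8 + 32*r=135*a^3 + a^2*(60*r + 276) + a*(116*r + 101) + 32*r + 8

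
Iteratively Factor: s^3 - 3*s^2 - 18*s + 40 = (s - 2)*(s^2 - s - 20) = (s - 2)*(s + 4)*(s - 5)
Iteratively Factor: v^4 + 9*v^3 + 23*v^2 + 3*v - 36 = (v - 1)*(v^3 + 10*v^2 + 33*v + 36) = (v - 1)*(v + 3)*(v^2 + 7*v + 12) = (v - 1)*(v + 3)^2*(v + 4)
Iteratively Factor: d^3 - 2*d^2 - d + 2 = (d + 1)*(d^2 - 3*d + 2) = (d - 2)*(d + 1)*(d - 1)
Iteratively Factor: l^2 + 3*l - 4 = (l + 4)*(l - 1)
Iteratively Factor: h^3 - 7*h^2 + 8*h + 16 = (h + 1)*(h^2 - 8*h + 16) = (h - 4)*(h + 1)*(h - 4)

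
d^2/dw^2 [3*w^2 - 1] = 6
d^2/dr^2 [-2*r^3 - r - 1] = -12*r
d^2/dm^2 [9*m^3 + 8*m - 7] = 54*m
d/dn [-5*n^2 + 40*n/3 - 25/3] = 40/3 - 10*n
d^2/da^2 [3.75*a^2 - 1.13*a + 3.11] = 7.50000000000000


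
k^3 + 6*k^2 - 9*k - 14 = (k - 2)*(k + 1)*(k + 7)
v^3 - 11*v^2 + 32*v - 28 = (v - 7)*(v - 2)^2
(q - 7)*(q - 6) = q^2 - 13*q + 42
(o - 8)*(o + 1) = o^2 - 7*o - 8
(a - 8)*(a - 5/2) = a^2 - 21*a/2 + 20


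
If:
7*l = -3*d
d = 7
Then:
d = 7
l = -3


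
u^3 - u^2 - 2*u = u*(u - 2)*(u + 1)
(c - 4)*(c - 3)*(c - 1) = c^3 - 8*c^2 + 19*c - 12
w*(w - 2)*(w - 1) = w^3 - 3*w^2 + 2*w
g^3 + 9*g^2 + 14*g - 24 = (g - 1)*(g + 4)*(g + 6)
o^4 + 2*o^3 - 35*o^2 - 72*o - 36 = (o - 6)*(o + 1)^2*(o + 6)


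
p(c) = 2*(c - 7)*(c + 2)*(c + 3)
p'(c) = 2*(c - 7)*(c + 2) + 2*(c - 7)*(c + 3) + 2*(c + 2)*(c + 3)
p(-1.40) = -16.13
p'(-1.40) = -35.04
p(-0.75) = -43.59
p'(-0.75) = -48.62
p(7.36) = 69.82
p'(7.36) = 208.14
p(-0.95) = -34.22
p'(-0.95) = -44.98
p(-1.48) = -13.41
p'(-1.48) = -33.02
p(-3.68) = -24.40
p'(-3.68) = 52.69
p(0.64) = -122.23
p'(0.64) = -60.66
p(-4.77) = -115.41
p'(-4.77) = 116.68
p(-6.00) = -312.00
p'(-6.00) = 206.00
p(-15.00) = -6864.00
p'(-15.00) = 1412.00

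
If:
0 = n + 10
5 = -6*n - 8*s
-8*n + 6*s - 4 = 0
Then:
No Solution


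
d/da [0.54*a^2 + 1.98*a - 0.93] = 1.08*a + 1.98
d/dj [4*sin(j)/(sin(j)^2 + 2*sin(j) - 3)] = 4*(cos(j)^2 - 4)*cos(j)/((sin(j) - 1)^2*(sin(j) + 3)^2)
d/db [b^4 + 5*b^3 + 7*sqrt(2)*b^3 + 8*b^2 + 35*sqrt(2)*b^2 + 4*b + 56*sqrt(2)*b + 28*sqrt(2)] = 4*b^3 + 15*b^2 + 21*sqrt(2)*b^2 + 16*b + 70*sqrt(2)*b + 4 + 56*sqrt(2)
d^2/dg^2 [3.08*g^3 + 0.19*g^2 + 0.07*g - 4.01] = 18.48*g + 0.38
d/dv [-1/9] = 0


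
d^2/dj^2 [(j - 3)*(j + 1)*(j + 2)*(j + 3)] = 12*j^2 + 18*j - 14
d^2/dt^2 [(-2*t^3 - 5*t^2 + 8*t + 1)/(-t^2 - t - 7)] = 2*(-25*t^3 - 66*t^2 + 459*t + 307)/(t^6 + 3*t^5 + 24*t^4 + 43*t^3 + 168*t^2 + 147*t + 343)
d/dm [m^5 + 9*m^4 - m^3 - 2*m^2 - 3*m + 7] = 5*m^4 + 36*m^3 - 3*m^2 - 4*m - 3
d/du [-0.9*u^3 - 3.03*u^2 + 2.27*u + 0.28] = -2.7*u^2 - 6.06*u + 2.27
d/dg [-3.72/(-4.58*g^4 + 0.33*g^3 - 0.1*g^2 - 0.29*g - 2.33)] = (-68.1504*g^3 + 3.6828*g^2 - 0.744*g - 1.0788)/(4.58*g^4 - 0.33*g^3 + 0.1*g^2 + 0.29*g + 2.33)^2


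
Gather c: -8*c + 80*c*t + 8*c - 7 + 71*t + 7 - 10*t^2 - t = 80*c*t - 10*t^2 + 70*t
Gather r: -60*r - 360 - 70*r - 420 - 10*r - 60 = -140*r - 840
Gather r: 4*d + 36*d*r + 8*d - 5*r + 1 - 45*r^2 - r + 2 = 12*d - 45*r^2 + r*(36*d - 6) + 3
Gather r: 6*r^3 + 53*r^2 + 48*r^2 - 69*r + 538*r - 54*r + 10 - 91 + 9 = 6*r^3 + 101*r^2 + 415*r - 72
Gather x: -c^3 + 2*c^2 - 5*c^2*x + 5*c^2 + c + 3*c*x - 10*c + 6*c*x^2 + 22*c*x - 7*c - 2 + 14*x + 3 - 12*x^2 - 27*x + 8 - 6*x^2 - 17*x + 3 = -c^3 + 7*c^2 - 16*c + x^2*(6*c - 18) + x*(-5*c^2 + 25*c - 30) + 12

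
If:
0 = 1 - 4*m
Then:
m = 1/4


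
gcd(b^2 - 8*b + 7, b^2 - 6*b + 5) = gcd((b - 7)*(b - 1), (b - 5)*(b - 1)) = b - 1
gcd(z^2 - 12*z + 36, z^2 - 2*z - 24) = z - 6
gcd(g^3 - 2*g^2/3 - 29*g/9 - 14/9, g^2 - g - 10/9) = g + 2/3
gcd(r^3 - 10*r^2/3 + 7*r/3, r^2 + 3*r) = r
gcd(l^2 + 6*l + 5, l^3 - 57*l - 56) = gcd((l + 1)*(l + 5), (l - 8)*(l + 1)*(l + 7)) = l + 1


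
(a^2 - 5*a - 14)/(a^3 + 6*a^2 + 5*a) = (a^2 - 5*a - 14)/(a*(a^2 + 6*a + 5))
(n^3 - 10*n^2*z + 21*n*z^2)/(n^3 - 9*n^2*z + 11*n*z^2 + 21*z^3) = n/(n + z)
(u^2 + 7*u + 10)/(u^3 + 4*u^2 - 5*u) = (u + 2)/(u*(u - 1))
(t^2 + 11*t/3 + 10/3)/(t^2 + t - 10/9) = 3*(t + 2)/(3*t - 2)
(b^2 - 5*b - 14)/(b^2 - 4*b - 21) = (b + 2)/(b + 3)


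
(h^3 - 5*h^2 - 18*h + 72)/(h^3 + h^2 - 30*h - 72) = (h - 3)/(h + 3)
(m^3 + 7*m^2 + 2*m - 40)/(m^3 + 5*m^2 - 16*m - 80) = (m - 2)/(m - 4)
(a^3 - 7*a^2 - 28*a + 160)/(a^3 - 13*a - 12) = (a^2 - 3*a - 40)/(a^2 + 4*a + 3)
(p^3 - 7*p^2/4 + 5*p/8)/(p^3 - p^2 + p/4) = (4*p - 5)/(2*(2*p - 1))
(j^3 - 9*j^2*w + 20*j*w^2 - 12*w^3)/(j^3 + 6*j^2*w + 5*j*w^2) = (j^3 - 9*j^2*w + 20*j*w^2 - 12*w^3)/(j*(j^2 + 6*j*w + 5*w^2))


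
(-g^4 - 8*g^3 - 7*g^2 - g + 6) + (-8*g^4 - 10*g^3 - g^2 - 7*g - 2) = -9*g^4 - 18*g^3 - 8*g^2 - 8*g + 4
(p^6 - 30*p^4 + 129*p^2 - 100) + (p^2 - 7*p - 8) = p^6 - 30*p^4 + 130*p^2 - 7*p - 108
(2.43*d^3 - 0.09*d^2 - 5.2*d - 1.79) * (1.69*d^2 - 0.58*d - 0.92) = 4.1067*d^5 - 1.5615*d^4 - 10.9714*d^3 + 0.0737000000000001*d^2 + 5.8222*d + 1.6468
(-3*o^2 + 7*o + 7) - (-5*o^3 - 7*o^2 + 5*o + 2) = 5*o^3 + 4*o^2 + 2*o + 5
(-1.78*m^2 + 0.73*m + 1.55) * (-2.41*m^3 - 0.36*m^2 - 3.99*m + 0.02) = 4.2898*m^5 - 1.1185*m^4 + 3.1039*m^3 - 3.5063*m^2 - 6.1699*m + 0.031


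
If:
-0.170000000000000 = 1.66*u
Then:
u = -0.10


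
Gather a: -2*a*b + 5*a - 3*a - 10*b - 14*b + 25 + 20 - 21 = a*(2 - 2*b) - 24*b + 24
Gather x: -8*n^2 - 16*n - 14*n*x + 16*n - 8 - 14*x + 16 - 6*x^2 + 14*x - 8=-8*n^2 - 14*n*x - 6*x^2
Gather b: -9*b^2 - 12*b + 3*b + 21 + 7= -9*b^2 - 9*b + 28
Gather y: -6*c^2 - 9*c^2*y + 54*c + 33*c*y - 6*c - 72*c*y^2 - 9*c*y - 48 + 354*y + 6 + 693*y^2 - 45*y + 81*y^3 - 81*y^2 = -6*c^2 + 48*c + 81*y^3 + y^2*(612 - 72*c) + y*(-9*c^2 + 24*c + 309) - 42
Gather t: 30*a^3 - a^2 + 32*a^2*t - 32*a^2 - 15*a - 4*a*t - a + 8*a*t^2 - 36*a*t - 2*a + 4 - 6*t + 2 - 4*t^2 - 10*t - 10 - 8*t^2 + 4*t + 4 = 30*a^3 - 33*a^2 - 18*a + t^2*(8*a - 12) + t*(32*a^2 - 40*a - 12)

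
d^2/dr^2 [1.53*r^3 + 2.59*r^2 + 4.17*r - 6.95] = 9.18*r + 5.18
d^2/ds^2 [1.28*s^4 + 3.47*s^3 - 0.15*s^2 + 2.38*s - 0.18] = 15.36*s^2 + 20.82*s - 0.3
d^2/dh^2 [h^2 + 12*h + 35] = 2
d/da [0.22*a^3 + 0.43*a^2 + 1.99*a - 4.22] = 0.66*a^2 + 0.86*a + 1.99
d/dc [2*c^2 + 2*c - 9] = 4*c + 2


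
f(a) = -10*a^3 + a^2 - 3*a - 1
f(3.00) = -271.00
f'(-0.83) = -25.33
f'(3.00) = -267.00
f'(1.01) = -31.58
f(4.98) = -1226.20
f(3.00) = -271.00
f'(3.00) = -267.00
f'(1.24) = -46.65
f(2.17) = -104.98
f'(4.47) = -593.49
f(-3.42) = 420.97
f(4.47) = -887.58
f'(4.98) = -737.05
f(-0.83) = 7.90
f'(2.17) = -139.93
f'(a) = -30*a^2 + 2*a - 3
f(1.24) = -22.25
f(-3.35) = 396.23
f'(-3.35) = -346.38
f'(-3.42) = -360.73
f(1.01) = -13.31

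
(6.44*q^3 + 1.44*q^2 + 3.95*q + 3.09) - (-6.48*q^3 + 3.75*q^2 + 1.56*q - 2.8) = 12.92*q^3 - 2.31*q^2 + 2.39*q + 5.89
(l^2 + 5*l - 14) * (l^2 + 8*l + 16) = l^4 + 13*l^3 + 42*l^2 - 32*l - 224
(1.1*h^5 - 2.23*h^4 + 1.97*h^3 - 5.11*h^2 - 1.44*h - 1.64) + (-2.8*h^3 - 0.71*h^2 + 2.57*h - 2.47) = 1.1*h^5 - 2.23*h^4 - 0.83*h^3 - 5.82*h^2 + 1.13*h - 4.11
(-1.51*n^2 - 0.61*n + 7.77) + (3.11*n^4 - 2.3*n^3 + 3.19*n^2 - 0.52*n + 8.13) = 3.11*n^4 - 2.3*n^3 + 1.68*n^2 - 1.13*n + 15.9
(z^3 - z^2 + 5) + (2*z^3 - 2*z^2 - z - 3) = 3*z^3 - 3*z^2 - z + 2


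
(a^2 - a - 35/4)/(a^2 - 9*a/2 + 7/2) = (a + 5/2)/(a - 1)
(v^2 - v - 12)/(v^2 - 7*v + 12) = (v + 3)/(v - 3)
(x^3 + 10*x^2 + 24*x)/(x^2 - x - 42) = x*(x + 4)/(x - 7)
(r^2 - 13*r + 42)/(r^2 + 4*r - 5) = (r^2 - 13*r + 42)/(r^2 + 4*r - 5)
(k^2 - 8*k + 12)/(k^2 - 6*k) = (k - 2)/k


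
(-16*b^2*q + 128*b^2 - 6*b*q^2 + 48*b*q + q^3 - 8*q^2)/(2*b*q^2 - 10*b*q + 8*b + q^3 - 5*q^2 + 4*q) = (-8*b*q + 64*b + q^2 - 8*q)/(q^2 - 5*q + 4)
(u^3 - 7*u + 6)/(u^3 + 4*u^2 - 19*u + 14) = (u + 3)/(u + 7)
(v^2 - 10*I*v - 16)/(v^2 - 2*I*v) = (v - 8*I)/v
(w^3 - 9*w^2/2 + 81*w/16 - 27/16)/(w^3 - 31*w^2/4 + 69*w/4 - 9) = (w - 3/4)/(w - 4)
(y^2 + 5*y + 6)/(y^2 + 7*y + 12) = (y + 2)/(y + 4)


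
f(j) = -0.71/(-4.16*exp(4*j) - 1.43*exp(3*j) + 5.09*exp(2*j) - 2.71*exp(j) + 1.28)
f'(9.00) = 0.00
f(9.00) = 0.00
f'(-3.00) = -0.06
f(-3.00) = -0.61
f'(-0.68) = -0.52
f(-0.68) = -0.94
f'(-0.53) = -1.54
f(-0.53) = -1.08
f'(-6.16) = -0.00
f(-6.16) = -0.56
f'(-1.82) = -0.15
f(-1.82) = -0.74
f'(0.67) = -0.05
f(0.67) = 0.01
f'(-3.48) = -0.04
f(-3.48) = -0.59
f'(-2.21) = -0.12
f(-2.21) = -0.68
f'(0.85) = -0.02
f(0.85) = 0.01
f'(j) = -0.71*(16.64*exp(4*j) + 4.29*exp(3*j) - 10.18*exp(2*j) + 2.71*exp(j))/(-4.16*exp(4*j) - 1.43*exp(3*j) + 5.09*exp(2*j) - 2.71*exp(j) + 1.28)^2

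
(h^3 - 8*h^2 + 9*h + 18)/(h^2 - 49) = (h^3 - 8*h^2 + 9*h + 18)/(h^2 - 49)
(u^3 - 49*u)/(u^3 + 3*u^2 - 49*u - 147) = u/(u + 3)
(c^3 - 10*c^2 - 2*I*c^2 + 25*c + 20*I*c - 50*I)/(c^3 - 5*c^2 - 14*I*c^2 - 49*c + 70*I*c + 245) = (c^2 - c*(5 + 2*I) + 10*I)/(c^2 - 14*I*c - 49)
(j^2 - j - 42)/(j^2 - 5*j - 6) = (-j^2 + j + 42)/(-j^2 + 5*j + 6)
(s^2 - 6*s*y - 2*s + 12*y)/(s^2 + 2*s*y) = (s^2 - 6*s*y - 2*s + 12*y)/(s*(s + 2*y))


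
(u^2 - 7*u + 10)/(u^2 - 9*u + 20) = (u - 2)/(u - 4)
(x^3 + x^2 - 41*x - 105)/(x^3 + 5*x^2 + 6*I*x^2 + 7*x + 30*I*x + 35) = (x^2 - 4*x - 21)/(x^2 + 6*I*x + 7)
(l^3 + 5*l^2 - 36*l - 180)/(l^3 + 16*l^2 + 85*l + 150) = (l - 6)/(l + 5)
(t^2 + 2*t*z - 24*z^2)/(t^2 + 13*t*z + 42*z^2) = (t - 4*z)/(t + 7*z)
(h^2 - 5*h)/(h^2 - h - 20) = h/(h + 4)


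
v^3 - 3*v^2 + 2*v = v*(v - 2)*(v - 1)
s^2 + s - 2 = (s - 1)*(s + 2)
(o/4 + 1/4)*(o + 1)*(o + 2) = o^3/4 + o^2 + 5*o/4 + 1/2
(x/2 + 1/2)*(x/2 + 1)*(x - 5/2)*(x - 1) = x^4/4 - x^3/8 - 3*x^2/2 + x/8 + 5/4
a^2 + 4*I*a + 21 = (a - 3*I)*(a + 7*I)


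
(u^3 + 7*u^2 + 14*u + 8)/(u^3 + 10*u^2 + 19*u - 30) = (u^3 + 7*u^2 + 14*u + 8)/(u^3 + 10*u^2 + 19*u - 30)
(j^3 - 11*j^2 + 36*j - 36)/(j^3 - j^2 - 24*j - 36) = (j^2 - 5*j + 6)/(j^2 + 5*j + 6)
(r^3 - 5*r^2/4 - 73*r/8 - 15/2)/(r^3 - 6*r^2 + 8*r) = (8*r^2 + 22*r + 15)/(8*r*(r - 2))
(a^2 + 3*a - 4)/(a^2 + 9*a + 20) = (a - 1)/(a + 5)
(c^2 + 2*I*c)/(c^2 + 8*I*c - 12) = c/(c + 6*I)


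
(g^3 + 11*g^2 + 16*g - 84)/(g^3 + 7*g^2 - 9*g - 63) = (g^2 + 4*g - 12)/(g^2 - 9)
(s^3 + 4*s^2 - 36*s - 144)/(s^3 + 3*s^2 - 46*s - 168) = (s - 6)/(s - 7)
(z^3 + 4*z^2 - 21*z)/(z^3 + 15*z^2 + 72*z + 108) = z*(z^2 + 4*z - 21)/(z^3 + 15*z^2 + 72*z + 108)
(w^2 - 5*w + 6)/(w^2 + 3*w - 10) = (w - 3)/(w + 5)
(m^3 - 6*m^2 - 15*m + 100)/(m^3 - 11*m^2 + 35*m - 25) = (m + 4)/(m - 1)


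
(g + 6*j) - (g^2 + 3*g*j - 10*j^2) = -g^2 - 3*g*j + g + 10*j^2 + 6*j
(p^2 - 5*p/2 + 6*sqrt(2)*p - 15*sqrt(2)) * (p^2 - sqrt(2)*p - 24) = p^4 - 5*p^3/2 + 5*sqrt(2)*p^3 - 36*p^2 - 25*sqrt(2)*p^2/2 - 144*sqrt(2)*p + 90*p + 360*sqrt(2)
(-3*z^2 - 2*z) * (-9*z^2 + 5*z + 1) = 27*z^4 + 3*z^3 - 13*z^2 - 2*z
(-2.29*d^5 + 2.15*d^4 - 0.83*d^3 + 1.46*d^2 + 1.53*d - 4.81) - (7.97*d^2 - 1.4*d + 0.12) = -2.29*d^5 + 2.15*d^4 - 0.83*d^3 - 6.51*d^2 + 2.93*d - 4.93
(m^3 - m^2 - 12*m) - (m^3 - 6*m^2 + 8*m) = 5*m^2 - 20*m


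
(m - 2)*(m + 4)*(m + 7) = m^3 + 9*m^2 + 6*m - 56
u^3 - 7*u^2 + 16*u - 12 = (u - 3)*(u - 2)^2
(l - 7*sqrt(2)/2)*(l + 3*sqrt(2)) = l^2 - sqrt(2)*l/2 - 21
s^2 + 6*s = s*(s + 6)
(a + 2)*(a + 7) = a^2 + 9*a + 14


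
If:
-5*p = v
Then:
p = -v/5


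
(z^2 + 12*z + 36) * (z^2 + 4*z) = z^4 + 16*z^3 + 84*z^2 + 144*z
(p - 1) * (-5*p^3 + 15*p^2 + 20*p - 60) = -5*p^4 + 20*p^3 + 5*p^2 - 80*p + 60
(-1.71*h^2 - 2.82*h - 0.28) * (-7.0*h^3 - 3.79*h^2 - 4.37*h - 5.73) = 11.97*h^5 + 26.2209*h^4 + 20.1205*h^3 + 23.1829*h^2 + 17.3822*h + 1.6044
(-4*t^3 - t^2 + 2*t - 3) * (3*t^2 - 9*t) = -12*t^5 + 33*t^4 + 15*t^3 - 27*t^2 + 27*t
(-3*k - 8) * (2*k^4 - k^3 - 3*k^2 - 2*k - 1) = -6*k^5 - 13*k^4 + 17*k^3 + 30*k^2 + 19*k + 8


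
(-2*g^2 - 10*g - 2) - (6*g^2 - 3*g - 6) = -8*g^2 - 7*g + 4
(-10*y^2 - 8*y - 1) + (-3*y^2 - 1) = -13*y^2 - 8*y - 2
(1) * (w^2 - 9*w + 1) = w^2 - 9*w + 1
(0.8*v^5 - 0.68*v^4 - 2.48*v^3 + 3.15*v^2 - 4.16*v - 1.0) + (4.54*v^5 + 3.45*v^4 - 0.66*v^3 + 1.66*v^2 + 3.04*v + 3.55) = 5.34*v^5 + 2.77*v^4 - 3.14*v^3 + 4.81*v^2 - 1.12*v + 2.55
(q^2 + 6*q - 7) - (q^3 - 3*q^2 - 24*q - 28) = -q^3 + 4*q^2 + 30*q + 21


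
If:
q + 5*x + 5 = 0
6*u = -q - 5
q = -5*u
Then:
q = 25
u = -5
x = -6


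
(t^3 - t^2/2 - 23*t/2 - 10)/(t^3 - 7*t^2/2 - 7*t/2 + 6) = (2*t^2 + 7*t + 5)/(2*t^2 + t - 3)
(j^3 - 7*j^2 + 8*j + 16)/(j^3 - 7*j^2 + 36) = (j^3 - 7*j^2 + 8*j + 16)/(j^3 - 7*j^2 + 36)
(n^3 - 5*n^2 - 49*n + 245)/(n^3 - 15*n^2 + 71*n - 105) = (n + 7)/(n - 3)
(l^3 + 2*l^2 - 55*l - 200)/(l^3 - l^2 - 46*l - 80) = (l + 5)/(l + 2)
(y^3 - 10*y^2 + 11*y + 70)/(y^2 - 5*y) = y - 5 - 14/y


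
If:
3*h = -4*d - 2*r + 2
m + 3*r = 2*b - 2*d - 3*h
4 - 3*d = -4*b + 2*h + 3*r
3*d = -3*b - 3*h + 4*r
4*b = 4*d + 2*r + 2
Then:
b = -71/103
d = -133/103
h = 232/103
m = -635/103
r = 21/103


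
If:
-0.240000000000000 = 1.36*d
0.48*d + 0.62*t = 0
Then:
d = -0.18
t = 0.14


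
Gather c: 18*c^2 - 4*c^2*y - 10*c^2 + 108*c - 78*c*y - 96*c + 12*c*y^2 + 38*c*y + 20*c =c^2*(8 - 4*y) + c*(12*y^2 - 40*y + 32)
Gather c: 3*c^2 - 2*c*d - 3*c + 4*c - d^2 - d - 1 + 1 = 3*c^2 + c*(1 - 2*d) - d^2 - d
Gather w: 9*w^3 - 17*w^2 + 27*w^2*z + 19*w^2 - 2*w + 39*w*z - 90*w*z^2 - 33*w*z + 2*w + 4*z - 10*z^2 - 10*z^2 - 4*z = 9*w^3 + w^2*(27*z + 2) + w*(-90*z^2 + 6*z) - 20*z^2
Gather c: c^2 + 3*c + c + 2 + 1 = c^2 + 4*c + 3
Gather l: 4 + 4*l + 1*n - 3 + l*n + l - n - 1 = l*(n + 5)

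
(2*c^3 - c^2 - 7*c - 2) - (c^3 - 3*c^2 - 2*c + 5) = c^3 + 2*c^2 - 5*c - 7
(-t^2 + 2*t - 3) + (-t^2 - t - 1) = -2*t^2 + t - 4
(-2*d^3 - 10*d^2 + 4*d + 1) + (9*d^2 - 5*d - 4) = -2*d^3 - d^2 - d - 3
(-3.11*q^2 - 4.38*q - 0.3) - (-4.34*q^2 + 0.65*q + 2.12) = 1.23*q^2 - 5.03*q - 2.42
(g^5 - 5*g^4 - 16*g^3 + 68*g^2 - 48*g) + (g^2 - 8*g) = g^5 - 5*g^4 - 16*g^3 + 69*g^2 - 56*g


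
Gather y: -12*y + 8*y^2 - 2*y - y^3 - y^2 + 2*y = -y^3 + 7*y^2 - 12*y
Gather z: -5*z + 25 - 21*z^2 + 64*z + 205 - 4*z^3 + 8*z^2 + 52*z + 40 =-4*z^3 - 13*z^2 + 111*z + 270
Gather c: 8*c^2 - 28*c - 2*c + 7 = 8*c^2 - 30*c + 7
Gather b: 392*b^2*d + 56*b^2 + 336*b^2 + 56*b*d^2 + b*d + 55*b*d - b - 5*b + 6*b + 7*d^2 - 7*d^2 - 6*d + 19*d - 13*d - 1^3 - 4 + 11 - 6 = b^2*(392*d + 392) + b*(56*d^2 + 56*d)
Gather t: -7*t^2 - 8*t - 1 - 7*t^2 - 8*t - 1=-14*t^2 - 16*t - 2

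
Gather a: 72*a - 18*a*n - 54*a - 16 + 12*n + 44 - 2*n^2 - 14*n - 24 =a*(18 - 18*n) - 2*n^2 - 2*n + 4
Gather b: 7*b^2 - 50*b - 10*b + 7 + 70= 7*b^2 - 60*b + 77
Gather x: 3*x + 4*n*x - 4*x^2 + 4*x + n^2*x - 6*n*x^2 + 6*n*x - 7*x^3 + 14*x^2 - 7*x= -7*x^3 + x^2*(10 - 6*n) + x*(n^2 + 10*n)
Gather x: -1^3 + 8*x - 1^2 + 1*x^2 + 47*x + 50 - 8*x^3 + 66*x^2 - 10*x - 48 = -8*x^3 + 67*x^2 + 45*x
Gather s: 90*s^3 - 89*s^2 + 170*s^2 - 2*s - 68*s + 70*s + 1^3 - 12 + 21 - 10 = 90*s^3 + 81*s^2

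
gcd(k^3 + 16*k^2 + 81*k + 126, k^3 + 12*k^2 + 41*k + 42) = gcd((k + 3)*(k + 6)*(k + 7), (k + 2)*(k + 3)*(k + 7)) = k^2 + 10*k + 21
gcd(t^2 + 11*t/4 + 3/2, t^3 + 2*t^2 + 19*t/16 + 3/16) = t + 3/4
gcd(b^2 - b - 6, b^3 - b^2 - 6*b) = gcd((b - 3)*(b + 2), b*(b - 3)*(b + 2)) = b^2 - b - 6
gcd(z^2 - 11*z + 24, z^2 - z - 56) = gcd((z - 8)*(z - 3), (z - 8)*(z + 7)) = z - 8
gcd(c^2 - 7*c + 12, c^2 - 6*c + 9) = c - 3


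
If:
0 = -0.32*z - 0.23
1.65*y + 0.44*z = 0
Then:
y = 0.19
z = -0.72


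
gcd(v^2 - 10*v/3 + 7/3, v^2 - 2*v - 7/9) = v - 7/3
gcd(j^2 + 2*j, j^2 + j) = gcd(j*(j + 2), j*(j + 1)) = j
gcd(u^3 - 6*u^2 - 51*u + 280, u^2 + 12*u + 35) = u + 7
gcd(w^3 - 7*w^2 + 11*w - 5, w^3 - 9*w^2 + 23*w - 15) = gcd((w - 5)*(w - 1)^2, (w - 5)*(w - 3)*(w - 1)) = w^2 - 6*w + 5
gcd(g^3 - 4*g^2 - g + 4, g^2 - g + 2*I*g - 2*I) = g - 1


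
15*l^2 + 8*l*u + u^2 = (3*l + u)*(5*l + u)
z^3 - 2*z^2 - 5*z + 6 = (z - 3)*(z - 1)*(z + 2)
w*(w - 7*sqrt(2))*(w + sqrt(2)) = w^3 - 6*sqrt(2)*w^2 - 14*w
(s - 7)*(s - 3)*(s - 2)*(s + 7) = s^4 - 5*s^3 - 43*s^2 + 245*s - 294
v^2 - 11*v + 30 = (v - 6)*(v - 5)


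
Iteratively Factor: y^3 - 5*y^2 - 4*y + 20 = (y + 2)*(y^2 - 7*y + 10) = (y - 5)*(y + 2)*(y - 2)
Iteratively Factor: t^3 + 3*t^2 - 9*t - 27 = (t + 3)*(t^2 - 9) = (t - 3)*(t + 3)*(t + 3)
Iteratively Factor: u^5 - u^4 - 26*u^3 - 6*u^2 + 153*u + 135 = (u - 3)*(u^4 + 2*u^3 - 20*u^2 - 66*u - 45) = (u - 5)*(u - 3)*(u^3 + 7*u^2 + 15*u + 9) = (u - 5)*(u - 3)*(u + 3)*(u^2 + 4*u + 3) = (u - 5)*(u - 3)*(u + 1)*(u + 3)*(u + 3)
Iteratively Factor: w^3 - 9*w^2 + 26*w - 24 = (w - 2)*(w^2 - 7*w + 12) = (w - 3)*(w - 2)*(w - 4)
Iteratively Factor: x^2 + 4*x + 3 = (x + 1)*(x + 3)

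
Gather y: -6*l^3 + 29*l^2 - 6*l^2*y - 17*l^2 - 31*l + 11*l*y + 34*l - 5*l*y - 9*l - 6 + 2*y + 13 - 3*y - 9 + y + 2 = -6*l^3 + 12*l^2 - 6*l + y*(-6*l^2 + 6*l)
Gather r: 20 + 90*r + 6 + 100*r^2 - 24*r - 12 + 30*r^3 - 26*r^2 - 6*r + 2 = 30*r^3 + 74*r^2 + 60*r + 16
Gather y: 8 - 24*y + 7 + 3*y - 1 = 14 - 21*y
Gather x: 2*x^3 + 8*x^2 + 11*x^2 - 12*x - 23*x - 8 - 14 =2*x^3 + 19*x^2 - 35*x - 22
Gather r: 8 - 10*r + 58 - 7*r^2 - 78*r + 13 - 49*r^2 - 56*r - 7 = -56*r^2 - 144*r + 72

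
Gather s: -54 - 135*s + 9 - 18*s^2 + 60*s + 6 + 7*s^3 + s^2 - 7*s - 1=7*s^3 - 17*s^2 - 82*s - 40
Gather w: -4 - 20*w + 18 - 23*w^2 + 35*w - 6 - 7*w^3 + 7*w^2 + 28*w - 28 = -7*w^3 - 16*w^2 + 43*w - 20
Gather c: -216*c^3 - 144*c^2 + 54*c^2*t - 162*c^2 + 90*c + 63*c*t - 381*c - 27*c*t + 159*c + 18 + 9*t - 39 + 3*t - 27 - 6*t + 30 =-216*c^3 + c^2*(54*t - 306) + c*(36*t - 132) + 6*t - 18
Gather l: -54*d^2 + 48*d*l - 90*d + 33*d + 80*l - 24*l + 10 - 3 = -54*d^2 - 57*d + l*(48*d + 56) + 7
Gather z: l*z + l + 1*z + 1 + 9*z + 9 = l + z*(l + 10) + 10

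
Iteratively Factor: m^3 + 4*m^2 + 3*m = (m + 3)*(m^2 + m) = m*(m + 3)*(m + 1)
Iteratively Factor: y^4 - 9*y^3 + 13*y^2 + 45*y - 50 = (y - 5)*(y^3 - 4*y^2 - 7*y + 10) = (y - 5)*(y - 1)*(y^2 - 3*y - 10) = (y - 5)*(y - 1)*(y + 2)*(y - 5)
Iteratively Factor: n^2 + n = (n + 1)*(n)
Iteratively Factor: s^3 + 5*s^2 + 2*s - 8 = (s + 2)*(s^2 + 3*s - 4) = (s - 1)*(s + 2)*(s + 4)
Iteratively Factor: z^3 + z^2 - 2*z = (z)*(z^2 + z - 2) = z*(z + 2)*(z - 1)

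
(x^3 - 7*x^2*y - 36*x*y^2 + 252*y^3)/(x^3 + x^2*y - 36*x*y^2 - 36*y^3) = (x - 7*y)/(x + y)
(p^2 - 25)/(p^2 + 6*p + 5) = (p - 5)/(p + 1)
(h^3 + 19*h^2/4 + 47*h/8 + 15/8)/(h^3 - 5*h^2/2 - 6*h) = (8*h^3 + 38*h^2 + 47*h + 15)/(4*h*(2*h^2 - 5*h - 12))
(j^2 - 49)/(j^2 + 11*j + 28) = (j - 7)/(j + 4)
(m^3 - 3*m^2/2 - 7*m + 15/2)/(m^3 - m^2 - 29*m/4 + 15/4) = 2*(m - 1)/(2*m - 1)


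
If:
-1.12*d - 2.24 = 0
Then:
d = -2.00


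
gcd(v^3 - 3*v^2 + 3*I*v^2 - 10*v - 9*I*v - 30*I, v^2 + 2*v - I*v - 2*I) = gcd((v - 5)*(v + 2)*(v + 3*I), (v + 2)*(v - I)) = v + 2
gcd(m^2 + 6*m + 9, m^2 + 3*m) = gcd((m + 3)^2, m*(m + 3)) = m + 3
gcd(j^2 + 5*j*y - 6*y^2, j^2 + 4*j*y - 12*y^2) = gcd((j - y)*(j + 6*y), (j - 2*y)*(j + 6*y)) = j + 6*y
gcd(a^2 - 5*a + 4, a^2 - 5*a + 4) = a^2 - 5*a + 4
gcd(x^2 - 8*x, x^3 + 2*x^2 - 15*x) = x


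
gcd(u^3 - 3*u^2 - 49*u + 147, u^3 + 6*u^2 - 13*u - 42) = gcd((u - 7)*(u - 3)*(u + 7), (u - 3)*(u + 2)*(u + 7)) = u^2 + 4*u - 21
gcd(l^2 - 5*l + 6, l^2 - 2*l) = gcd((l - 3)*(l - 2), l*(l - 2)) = l - 2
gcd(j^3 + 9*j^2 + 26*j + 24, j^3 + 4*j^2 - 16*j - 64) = j + 4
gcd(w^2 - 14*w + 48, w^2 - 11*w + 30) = w - 6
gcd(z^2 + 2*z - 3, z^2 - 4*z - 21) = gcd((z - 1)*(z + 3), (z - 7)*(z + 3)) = z + 3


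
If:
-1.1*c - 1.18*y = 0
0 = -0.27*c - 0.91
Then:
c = -3.37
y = 3.14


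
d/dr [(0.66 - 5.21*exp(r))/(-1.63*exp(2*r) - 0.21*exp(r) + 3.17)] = (-8.4923*exp(2*r) + 2.1516*exp(r) - 16.3771)*exp(r)/(2.6569*exp(4*r) + 0.6846*exp(3*r) - 10.2901*exp(2*r) - 1.3314*exp(r) + 10.0489)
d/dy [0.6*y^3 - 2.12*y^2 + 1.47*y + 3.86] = 1.8*y^2 - 4.24*y + 1.47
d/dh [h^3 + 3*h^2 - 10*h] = 3*h^2 + 6*h - 10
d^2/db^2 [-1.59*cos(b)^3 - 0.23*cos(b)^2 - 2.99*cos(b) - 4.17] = 4.1825*cos(b) + 0.46*cos(2*b) + 3.5775*cos(3*b)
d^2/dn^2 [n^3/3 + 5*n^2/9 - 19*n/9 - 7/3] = 2*n + 10/9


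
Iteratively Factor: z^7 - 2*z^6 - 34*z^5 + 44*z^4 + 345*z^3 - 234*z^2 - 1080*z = (z + 3)*(z^6 - 5*z^5 - 19*z^4 + 101*z^3 + 42*z^2 - 360*z) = (z + 2)*(z + 3)*(z^5 - 7*z^4 - 5*z^3 + 111*z^2 - 180*z) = (z - 5)*(z + 2)*(z + 3)*(z^4 - 2*z^3 - 15*z^2 + 36*z) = z*(z - 5)*(z + 2)*(z + 3)*(z^3 - 2*z^2 - 15*z + 36) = z*(z - 5)*(z + 2)*(z + 3)*(z + 4)*(z^2 - 6*z + 9) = z*(z - 5)*(z - 3)*(z + 2)*(z + 3)*(z + 4)*(z - 3)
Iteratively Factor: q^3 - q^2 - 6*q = (q)*(q^2 - q - 6) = q*(q + 2)*(q - 3)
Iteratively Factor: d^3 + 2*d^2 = (d + 2)*(d^2) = d*(d + 2)*(d)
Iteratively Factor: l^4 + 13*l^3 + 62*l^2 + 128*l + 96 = (l + 4)*(l^3 + 9*l^2 + 26*l + 24) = (l + 2)*(l + 4)*(l^2 + 7*l + 12) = (l + 2)*(l + 3)*(l + 4)*(l + 4)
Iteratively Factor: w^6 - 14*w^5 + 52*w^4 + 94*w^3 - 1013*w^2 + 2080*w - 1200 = (w - 5)*(w^5 - 9*w^4 + 7*w^3 + 129*w^2 - 368*w + 240) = (w - 5)*(w - 3)*(w^4 - 6*w^3 - 11*w^2 + 96*w - 80) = (w - 5)*(w - 3)*(w + 4)*(w^3 - 10*w^2 + 29*w - 20) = (w - 5)^2*(w - 3)*(w + 4)*(w^2 - 5*w + 4) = (w - 5)^2*(w - 3)*(w - 1)*(w + 4)*(w - 4)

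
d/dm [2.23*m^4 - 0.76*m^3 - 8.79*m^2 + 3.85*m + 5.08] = 8.92*m^3 - 2.28*m^2 - 17.58*m + 3.85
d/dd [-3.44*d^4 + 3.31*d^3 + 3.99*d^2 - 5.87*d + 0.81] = -13.76*d^3 + 9.93*d^2 + 7.98*d - 5.87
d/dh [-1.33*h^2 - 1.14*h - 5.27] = -2.66*h - 1.14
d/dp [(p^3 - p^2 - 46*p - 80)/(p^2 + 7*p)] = (p^4 + 14*p^3 + 39*p^2 + 160*p + 560)/(p^2*(p^2 + 14*p + 49))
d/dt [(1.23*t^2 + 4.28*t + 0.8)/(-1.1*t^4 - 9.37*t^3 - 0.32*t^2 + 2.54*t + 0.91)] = (2.706*t^5 + 25.6491*t^4 + 83.7272*t^3 + 26.9818*t^2 + 2.7506*t + 1.8628)/(1.21*t^8 + 20.614*t^7 + 88.5009*t^6 + 0.408799999999998*t^5 - 49.4992*t^4 - 18.679*t^3 + 5.8692*t^2 + 4.6228*t + 0.8281)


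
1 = 1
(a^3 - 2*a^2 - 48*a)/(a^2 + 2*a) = (a^2 - 2*a - 48)/(a + 2)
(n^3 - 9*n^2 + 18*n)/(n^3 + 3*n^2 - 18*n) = (n - 6)/(n + 6)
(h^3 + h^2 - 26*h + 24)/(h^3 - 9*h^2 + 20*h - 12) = (h^2 + 2*h - 24)/(h^2 - 8*h + 12)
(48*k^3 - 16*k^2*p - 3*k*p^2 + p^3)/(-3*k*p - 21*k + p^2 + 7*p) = (-16*k^2 + p^2)/(p + 7)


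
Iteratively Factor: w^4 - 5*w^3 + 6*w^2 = (w)*(w^3 - 5*w^2 + 6*w) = w*(w - 3)*(w^2 - 2*w) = w*(w - 3)*(w - 2)*(w)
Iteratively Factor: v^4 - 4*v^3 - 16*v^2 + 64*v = (v)*(v^3 - 4*v^2 - 16*v + 64) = v*(v - 4)*(v^2 - 16) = v*(v - 4)*(v + 4)*(v - 4)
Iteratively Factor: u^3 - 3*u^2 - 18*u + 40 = (u - 2)*(u^2 - u - 20) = (u - 2)*(u + 4)*(u - 5)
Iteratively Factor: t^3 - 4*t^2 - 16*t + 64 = (t - 4)*(t^2 - 16) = (t - 4)*(t + 4)*(t - 4)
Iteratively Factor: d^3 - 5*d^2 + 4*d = (d)*(d^2 - 5*d + 4) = d*(d - 4)*(d - 1)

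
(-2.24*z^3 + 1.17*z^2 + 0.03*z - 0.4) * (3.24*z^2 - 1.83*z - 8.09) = -7.2576*z^5 + 7.89*z^4 + 16.0777*z^3 - 10.8162*z^2 + 0.4893*z + 3.236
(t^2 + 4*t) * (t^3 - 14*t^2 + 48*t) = t^5 - 10*t^4 - 8*t^3 + 192*t^2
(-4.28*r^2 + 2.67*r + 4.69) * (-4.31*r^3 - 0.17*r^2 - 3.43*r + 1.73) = 18.4468*r^5 - 10.7801*r^4 - 5.9874*r^3 - 17.3598*r^2 - 11.4676*r + 8.1137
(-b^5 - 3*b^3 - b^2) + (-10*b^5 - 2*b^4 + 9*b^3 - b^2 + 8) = -11*b^5 - 2*b^4 + 6*b^3 - 2*b^2 + 8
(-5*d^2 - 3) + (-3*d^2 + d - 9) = -8*d^2 + d - 12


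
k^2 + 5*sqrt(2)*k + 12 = (k + 2*sqrt(2))*(k + 3*sqrt(2))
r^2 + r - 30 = (r - 5)*(r + 6)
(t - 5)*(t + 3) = t^2 - 2*t - 15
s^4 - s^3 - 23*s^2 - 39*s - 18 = (s - 6)*(s + 1)^2*(s + 3)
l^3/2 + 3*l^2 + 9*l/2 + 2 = (l/2 + 1/2)*(l + 1)*(l + 4)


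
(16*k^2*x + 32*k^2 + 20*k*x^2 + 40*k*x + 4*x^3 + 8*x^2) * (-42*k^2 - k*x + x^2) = -672*k^4*x - 1344*k^4 - 856*k^3*x^2 - 1712*k^3*x - 172*k^2*x^3 - 344*k^2*x^2 + 16*k*x^4 + 32*k*x^3 + 4*x^5 + 8*x^4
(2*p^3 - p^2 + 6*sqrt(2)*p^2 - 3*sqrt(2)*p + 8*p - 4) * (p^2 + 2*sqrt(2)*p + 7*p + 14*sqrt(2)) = 2*p^5 + 13*p^4 + 10*sqrt(2)*p^4 + 25*p^3 + 65*sqrt(2)*p^3 - 19*sqrt(2)*p^2 + 208*p^2 - 112*p + 104*sqrt(2)*p - 56*sqrt(2)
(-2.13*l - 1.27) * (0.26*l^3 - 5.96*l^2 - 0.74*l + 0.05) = -0.5538*l^4 + 12.3646*l^3 + 9.1454*l^2 + 0.8333*l - 0.0635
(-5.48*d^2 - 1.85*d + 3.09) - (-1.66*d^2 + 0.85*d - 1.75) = -3.82*d^2 - 2.7*d + 4.84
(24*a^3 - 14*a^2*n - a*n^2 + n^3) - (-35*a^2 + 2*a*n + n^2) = 24*a^3 - 14*a^2*n + 35*a^2 - a*n^2 - 2*a*n + n^3 - n^2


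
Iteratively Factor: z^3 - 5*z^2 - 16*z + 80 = (z - 4)*(z^2 - z - 20) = (z - 4)*(z + 4)*(z - 5)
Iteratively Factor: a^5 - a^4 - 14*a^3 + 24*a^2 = (a - 2)*(a^4 + a^3 - 12*a^2) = (a - 2)*(a + 4)*(a^3 - 3*a^2) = (a - 3)*(a - 2)*(a + 4)*(a^2) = a*(a - 3)*(a - 2)*(a + 4)*(a)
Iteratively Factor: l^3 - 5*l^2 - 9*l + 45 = (l - 5)*(l^2 - 9) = (l - 5)*(l - 3)*(l + 3)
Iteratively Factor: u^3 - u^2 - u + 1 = (u - 1)*(u^2 - 1) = (u - 1)^2*(u + 1)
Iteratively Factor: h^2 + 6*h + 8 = (h + 4)*(h + 2)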